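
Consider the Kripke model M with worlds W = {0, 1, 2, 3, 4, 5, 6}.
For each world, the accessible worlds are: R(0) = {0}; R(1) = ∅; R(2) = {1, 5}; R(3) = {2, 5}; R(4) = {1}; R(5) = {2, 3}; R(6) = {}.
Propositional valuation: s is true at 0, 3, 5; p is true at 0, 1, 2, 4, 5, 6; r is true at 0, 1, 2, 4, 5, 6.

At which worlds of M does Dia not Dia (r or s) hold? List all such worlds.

Recall that Dia ψ holds at a world iff ψ holds at some accessible world.
Let φ = Dia not Dia (r or s). Evaluate φ at each world:
  0 (successors {0}): φ is false.
  1 (successors ∅): φ is false.
  2 (successors {1, 5}): φ is true.
  3 (successors {2, 5}): φ is false.
  4 (successors {1}): φ is true.
  5 (successors {2, 3}): φ is false.
  6 (successors ∅): φ is false.
For instance, at 4:
  At 4: Dia not Dia (r or s) requires not Dia (r or s) at some successor in {1}.
    not Dia (r or s) holds at 1, so Dia not Dia (r or s) is true at 4.
      At 1: Dia (r or s) is false, so not Dia (r or s) is true.
Satisfying worlds: {2, 4}

2, 4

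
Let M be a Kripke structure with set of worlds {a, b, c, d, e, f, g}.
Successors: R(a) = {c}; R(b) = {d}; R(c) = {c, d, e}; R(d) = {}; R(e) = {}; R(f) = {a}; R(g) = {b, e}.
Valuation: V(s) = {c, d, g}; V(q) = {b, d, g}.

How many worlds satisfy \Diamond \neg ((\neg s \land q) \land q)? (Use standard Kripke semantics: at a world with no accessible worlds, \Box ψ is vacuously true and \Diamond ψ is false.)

Let φ = \Diamond \neg ((\neg s \land q) \land q). Evaluate φ at each world:
  a (successors {c}): φ is true.
  b (successors {d}): φ is true.
  c (successors {c, d, e}): φ is true.
  d (successors ∅): φ is false.
  e (successors ∅): φ is false.
  f (successors {a}): φ is true.
  g (successors {b, e}): φ is true.
For instance, at g:
  At g: \Diamond \neg ((\neg s \land q) \land q) requires \neg ((\neg s \land q) \land q) at some successor in {b, e}.
    \neg ((\neg s \land q) \land q) holds at e, so \Diamond \neg ((\neg s \land q) \land q) is true at g.
Satisfying worlds: {a, b, c, f, g}

5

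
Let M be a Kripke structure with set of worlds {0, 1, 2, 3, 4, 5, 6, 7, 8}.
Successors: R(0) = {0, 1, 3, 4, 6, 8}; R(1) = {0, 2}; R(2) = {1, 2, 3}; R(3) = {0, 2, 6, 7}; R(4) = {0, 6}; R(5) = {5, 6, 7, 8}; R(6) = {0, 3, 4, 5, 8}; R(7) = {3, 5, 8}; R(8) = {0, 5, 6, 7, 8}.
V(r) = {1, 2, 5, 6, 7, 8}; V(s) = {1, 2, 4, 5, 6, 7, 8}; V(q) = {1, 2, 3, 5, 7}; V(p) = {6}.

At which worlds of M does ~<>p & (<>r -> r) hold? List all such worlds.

1, 2, 6, 7

Let φ = ~<>p & (<>r -> r). Evaluate φ at each world:
  0 (successors {0, 1, 3, 4, 6, 8}): φ is false.
  1 (successors {0, 2}): φ is true.
  2 (successors {1, 2, 3}): φ is true.
  3 (successors {0, 2, 6, 7}): φ is false.
  4 (successors {0, 6}): φ is false.
  5 (successors {5, 6, 7, 8}): φ is false.
  6 (successors {0, 3, 4, 5, 8}): φ is true.
  7 (successors {3, 5, 8}): φ is true.
  8 (successors {0, 5, 6, 7, 8}): φ is false.
For instance, at 2:
  At 2: ~<>p is true, <>r -> r is true, so ~<>p & (<>r -> r) is true.
    At 2: <>p is false, so ~<>p is true.
      At 2: <>p requires p at some successor in {1, 2, 3}.
        At 1: p is false.
        At 2: p is false.
        At 3: p is false.
      So <>p is false at 2.
    At 2: <>r is true, r is true, so <>r -> r is true.
      At 2: <>r requires r at some successor in {1, 2, 3}.
        r holds at 1, so <>r is true at 2.
Satisfying worlds: {1, 2, 6, 7}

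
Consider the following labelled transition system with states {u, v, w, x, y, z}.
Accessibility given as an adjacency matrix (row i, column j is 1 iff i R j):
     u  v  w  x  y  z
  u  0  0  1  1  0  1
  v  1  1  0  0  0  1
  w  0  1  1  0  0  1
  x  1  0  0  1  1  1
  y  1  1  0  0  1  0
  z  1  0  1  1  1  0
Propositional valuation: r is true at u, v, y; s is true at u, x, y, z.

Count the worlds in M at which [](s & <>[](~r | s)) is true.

Let φ = [](s & <>[](~r | s)). Evaluate φ at each world:
  u (successors {w, x, z}): φ is false.
  v (successors {u, v, z}): φ is false.
  w (successors {v, w, z}): φ is false.
  x (successors {u, x, y, z}): φ is true.
  y (successors {u, v, y}): φ is false.
  z (successors {u, w, x, y}): φ is false.
For instance, at y:
  At y: [](s & <>[](~r | s)) requires s & <>[](~r | s) at every successor {u, v, y}.
    s & <>[](~r | s) fails at v, so [](s & <>[](~r | s)) is false at y.
      At v: s is false, <>[](~r | s) is true, so s & <>[](~r | s) is false.
Satisfying worlds: {x}

1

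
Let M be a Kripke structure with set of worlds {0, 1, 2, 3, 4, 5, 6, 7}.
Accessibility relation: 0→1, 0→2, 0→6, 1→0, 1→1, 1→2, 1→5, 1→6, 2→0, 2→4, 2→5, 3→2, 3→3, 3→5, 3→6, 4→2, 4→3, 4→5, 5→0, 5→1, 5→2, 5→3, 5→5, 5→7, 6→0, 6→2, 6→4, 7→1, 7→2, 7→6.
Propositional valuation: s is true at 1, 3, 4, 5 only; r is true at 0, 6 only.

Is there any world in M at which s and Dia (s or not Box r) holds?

Yes

Recall that Box ψ holds at a world iff ψ holds at every accessible world, and Dia ψ holds iff ψ holds at some accessible world.
Let φ = s and Dia (s or not Box r). Evaluate φ at each world:
  0 (successors {1, 2, 6}): φ is false.
  1 (successors {0, 1, 2, 5, 6}): φ is true.
  2 (successors {0, 4, 5}): φ is false.
  3 (successors {2, 3, 5, 6}): φ is true.
  4 (successors {2, 3, 5}): φ is true.
  5 (successors {0, 1, 2, 3, 5, 7}): φ is true.
  6 (successors {0, 2, 4}): φ is false.
  7 (successors {1, 2, 6}): φ is false.
Detail at 1 (witness):
  At 1: s is true, Dia (s or not Box r) is true, so s and Dia (s or not Box r) is true.
    At 1: Dia (s or not Box r) requires s or not Box r at some successor in {0, 1, 2, 5, 6}.
      s or not Box r holds at 0, so Dia (s or not Box r) is true at 1.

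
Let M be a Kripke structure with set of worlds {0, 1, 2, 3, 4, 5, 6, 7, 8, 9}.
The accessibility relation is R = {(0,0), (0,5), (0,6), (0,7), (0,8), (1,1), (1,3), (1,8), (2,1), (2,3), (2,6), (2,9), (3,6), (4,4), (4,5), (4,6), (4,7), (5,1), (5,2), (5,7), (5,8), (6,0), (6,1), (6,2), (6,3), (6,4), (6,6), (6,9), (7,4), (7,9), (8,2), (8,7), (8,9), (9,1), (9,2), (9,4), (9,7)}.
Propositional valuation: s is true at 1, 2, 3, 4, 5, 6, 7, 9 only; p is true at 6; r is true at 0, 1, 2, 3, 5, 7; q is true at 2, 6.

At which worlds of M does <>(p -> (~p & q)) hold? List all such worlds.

0, 1, 2, 4, 5, 6, 7, 8, 9

Let φ = <>(p -> (~p & q)). Evaluate φ at each world:
  0 (successors {0, 5, 6, 7, 8}): φ is true.
  1 (successors {1, 3, 8}): φ is true.
  2 (successors {1, 3, 6, 9}): φ is true.
  3 (successors {6}): φ is false.
  4 (successors {4, 5, 6, 7}): φ is true.
  5 (successors {1, 2, 7, 8}): φ is true.
  6 (successors {0, 1, 2, 3, 4, 6, 9}): φ is true.
  7 (successors {4, 9}): φ is true.
  8 (successors {2, 7, 9}): φ is true.
  9 (successors {1, 2, 4, 7}): φ is true.
For instance, at 6:
  At 6: <>(p -> (~p & q)) requires p -> (~p & q) at some successor in {0, 1, 2, 3, 4, 6, 9}.
    p -> (~p & q) holds at 0, so <>(p -> (~p & q)) is true at 6.
Satisfying worlds: {0, 1, 2, 4, 5, 6, 7, 8, 9}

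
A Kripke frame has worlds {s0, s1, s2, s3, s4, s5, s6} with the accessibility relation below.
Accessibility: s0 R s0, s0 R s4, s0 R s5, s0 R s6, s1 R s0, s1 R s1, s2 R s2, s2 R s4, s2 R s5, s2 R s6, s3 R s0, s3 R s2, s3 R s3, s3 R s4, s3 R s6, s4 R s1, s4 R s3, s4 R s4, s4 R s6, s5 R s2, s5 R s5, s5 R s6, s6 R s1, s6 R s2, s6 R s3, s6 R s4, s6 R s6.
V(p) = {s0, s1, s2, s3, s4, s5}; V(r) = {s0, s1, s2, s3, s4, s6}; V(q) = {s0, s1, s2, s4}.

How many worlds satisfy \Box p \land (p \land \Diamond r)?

Let φ = \Box p \land (p \land \Diamond r). Evaluate φ at each world:
  s0 (successors {s0, s4, s5, s6}): φ is false.
  s1 (successors {s0, s1}): φ is true.
  s2 (successors {s2, s4, s5, s6}): φ is false.
  s3 (successors {s0, s2, s3, s4, s6}): φ is false.
  s4 (successors {s1, s3, s4, s6}): φ is false.
  s5 (successors {s2, s5, s6}): φ is false.
  s6 (successors {s1, s2, s3, s4, s6}): φ is false.
For instance, at s2:
  At s2: \Box p is false, p \land \Diamond r is true, so \Box p \land (p \land \Diamond r) is false.
    At s2: \Box p requires p at every successor {s2, s4, s5, s6}.
      p fails at s6, so \Box p is false at s2.
    At s2: p is true, \Diamond r is true, so p \land \Diamond r is true.
      At s2: \Diamond r requires r at some successor in {s2, s4, s5, s6}.
        r holds at s2, so \Diamond r is true at s2.
Satisfying worlds: {s1}

1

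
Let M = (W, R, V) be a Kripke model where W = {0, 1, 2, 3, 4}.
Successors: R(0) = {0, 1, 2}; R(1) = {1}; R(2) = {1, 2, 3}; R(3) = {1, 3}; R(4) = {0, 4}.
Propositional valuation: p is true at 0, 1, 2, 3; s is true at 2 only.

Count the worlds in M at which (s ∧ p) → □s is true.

4

Let φ = (s ∧ p) → □s. Evaluate φ at each world:
  0 (successors {0, 1, 2}): φ is true.
  1 (successors {1}): φ is true.
  2 (successors {1, 2, 3}): φ is false.
  3 (successors {1, 3}): φ is true.
  4 (successors {0, 4}): φ is true.
For instance, at 4:
  At 4: s ∧ p is false, □s is false, so (s ∧ p) → □s is true.
    At 4: □s requires s at every successor {0, 4}.
      s fails at 0, so □s is false at 4.
Satisfying worlds: {0, 1, 3, 4}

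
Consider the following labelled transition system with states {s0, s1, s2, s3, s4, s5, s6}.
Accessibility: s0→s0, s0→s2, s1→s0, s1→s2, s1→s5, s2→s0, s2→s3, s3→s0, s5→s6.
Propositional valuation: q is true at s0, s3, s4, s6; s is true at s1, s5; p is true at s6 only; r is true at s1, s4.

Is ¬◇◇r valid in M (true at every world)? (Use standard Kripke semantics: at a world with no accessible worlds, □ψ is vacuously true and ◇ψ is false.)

Yes

Recall that ◇ψ holds at a world iff ψ holds at some accessible world.
Let φ = ¬◇◇r. Evaluate φ at each world:
  s0 (successors {s0, s2}): φ is true.
  s1 (successors {s0, s2, s5}): φ is true.
  s2 (successors {s0, s3}): φ is true.
  s3 (successors {s0}): φ is true.
  s4 (successors ∅): φ is true.
  s5 (successors {s6}): φ is true.
  s6 (successors ∅): φ is true.
For instance, at s3:
  At s3: ◇◇r is false, so ¬◇◇r is true.
    At s3: ◇◇r requires ◇r at some successor in {s0}.
      At s0: ◇r is false.
    So ◇◇r is false at s3.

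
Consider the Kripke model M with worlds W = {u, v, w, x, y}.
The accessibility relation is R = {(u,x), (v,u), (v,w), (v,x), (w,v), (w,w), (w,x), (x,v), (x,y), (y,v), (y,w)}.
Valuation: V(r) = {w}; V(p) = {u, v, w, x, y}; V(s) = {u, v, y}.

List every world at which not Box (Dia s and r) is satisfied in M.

Let φ = not Box (Dia s and r). Evaluate φ at each world:
  u (successors {x}): φ is true.
  v (successors {u, w, x}): φ is true.
  w (successors {v, w, x}): φ is true.
  x (successors {v, y}): φ is true.
  y (successors {v, w}): φ is true.
For instance, at u:
  At u: Box (Dia s and r) is false, so not Box (Dia s and r) is true.
    At u: Box (Dia s and r) requires Dia s and r at every successor {x}.
      Dia s and r fails at x, so Box (Dia s and r) is false at u.
Satisfying worlds: {u, v, w, x, y}

u, v, w, x, y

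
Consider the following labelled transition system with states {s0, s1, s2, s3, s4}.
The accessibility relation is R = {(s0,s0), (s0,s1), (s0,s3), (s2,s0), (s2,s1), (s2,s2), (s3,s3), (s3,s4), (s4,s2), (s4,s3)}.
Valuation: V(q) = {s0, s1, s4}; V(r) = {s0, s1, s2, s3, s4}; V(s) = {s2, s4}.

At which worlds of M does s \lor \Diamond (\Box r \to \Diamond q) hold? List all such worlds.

s0, s2, s3, s4

Let φ = s \lor \Diamond (\Box r \to \Diamond q). Evaluate φ at each world:
  s0 (successors {s0, s1, s3}): φ is true.
  s1 (successors ∅): φ is false.
  s2 (successors {s0, s1, s2}): φ is true.
  s3 (successors {s3, s4}): φ is true.
  s4 (successors {s2, s3}): φ is true.
For instance, at s0:
  At s0: s is false, \Diamond (\Box r \to \Diamond q) is true, so s \lor \Diamond (\Box r \to \Diamond q) is true.
    At s0: \Diamond (\Box r \to \Diamond q) requires \Box r \to \Diamond q at some successor in {s0, s1, s3}.
      \Box r \to \Diamond q holds at s0, so \Diamond (\Box r \to \Diamond q) is true at s0.
Satisfying worlds: {s0, s2, s3, s4}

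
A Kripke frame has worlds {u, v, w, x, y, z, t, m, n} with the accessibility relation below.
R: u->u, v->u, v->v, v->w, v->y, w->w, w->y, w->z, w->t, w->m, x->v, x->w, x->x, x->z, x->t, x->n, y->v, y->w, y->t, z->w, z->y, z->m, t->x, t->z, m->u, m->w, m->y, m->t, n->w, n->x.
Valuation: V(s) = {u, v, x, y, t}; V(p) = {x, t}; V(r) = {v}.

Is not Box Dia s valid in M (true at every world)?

Recall that Box ψ holds at a world iff ψ holds at every accessible world, and Dia ψ holds iff ψ holds at some accessible world.
Let φ = not Box Dia s. Evaluate φ at each world:
  u (successors {u}): φ is false.
  v (successors {u, v, w, y}): φ is false.
  w (successors {w, y, z, t, m}): φ is false.
  x (successors {v, w, x, z, t, n}): φ is false.
  y (successors {v, w, t}): φ is false.
  z (successors {w, y, m}): φ is false.
  t (successors {x, z}): φ is false.
  m (successors {u, w, y, t}): φ is false.
  n (successors {w, x}): φ is false.
Detail at u (counterexample):
  At u: Box Dia s is true, so not Box Dia s is false.
    At u: Box Dia s requires Dia s at every successor {u}.
      At u: Dia s is true.
    So Box Dia s is true at u.

No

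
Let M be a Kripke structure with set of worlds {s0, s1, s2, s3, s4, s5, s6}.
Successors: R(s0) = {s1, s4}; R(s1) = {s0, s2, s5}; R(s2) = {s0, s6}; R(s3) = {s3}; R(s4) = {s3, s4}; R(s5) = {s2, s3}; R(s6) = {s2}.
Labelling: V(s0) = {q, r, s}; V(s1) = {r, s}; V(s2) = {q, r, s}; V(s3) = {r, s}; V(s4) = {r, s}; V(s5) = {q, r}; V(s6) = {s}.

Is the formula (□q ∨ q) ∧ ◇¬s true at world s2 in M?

No

At s2: □q ∨ q is true, ◇¬s is false, so (□q ∨ q) ∧ ◇¬s is false.
  At s2: □q is false, q is true, so □q ∨ q is true.
    At s2: □q requires q at every successor {s0, s6}.
      q fails at s6, so □q is false at s2.
  At s2: ◇¬s requires ¬s at some successor in {s0, s6}.
    At s0: ¬s is false.
    At s6: ¬s is false.
  So ◇¬s is false at s2.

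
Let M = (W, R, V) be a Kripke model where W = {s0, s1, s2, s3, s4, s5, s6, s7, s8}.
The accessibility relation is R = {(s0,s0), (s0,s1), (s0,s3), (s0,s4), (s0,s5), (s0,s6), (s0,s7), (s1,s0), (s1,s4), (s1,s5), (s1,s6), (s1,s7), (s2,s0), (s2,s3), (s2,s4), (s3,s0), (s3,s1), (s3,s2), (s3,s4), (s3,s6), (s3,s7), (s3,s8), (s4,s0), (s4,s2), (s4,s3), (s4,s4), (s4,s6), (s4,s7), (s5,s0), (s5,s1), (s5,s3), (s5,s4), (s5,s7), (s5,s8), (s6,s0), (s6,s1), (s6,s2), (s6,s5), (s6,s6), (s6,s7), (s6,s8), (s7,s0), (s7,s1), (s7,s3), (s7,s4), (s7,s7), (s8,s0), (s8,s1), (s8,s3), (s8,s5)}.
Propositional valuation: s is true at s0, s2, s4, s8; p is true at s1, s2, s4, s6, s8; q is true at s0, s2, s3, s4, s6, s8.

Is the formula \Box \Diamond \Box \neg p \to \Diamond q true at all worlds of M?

Let φ = \Box \Diamond \Box \neg p \to \Diamond q. Evaluate φ at each world:
  s0 (successors {s0, s1, s3, s4, s5, s6, s7}): φ is true.
  s1 (successors {s0, s4, s5, s6, s7}): φ is true.
  s2 (successors {s0, s3, s4}): φ is true.
  s3 (successors {s0, s1, s2, s4, s6, s7, s8}): φ is true.
  s4 (successors {s0, s2, s3, s4, s6, s7}): φ is true.
  s5 (successors {s0, s1, s3, s4, s7, s8}): φ is true.
  s6 (successors {s0, s1, s2, s5, s6, s7, s8}): φ is true.
  s7 (successors {s0, s1, s3, s4, s7}): φ is true.
  s8 (successors {s0, s1, s3, s5}): φ is true.
For instance, at s3:
  At s3: \Box \Diamond \Box \neg p is false, \Diamond q is true, so \Box \Diamond \Box \neg p \to \Diamond q is true.
    At s3: \Box \Diamond \Box \neg p requires \Diamond \Box \neg p at every successor {s0, s1, s2, s4, s6, s7, s8}.
      \Diamond \Box \neg p fails at s0, so \Box \Diamond \Box \neg p is false at s3.
    At s3: \Diamond q requires q at some successor in {s0, s1, s2, s4, s6, s7, s8}.
      q holds at s0, so \Diamond q is true at s3.

Yes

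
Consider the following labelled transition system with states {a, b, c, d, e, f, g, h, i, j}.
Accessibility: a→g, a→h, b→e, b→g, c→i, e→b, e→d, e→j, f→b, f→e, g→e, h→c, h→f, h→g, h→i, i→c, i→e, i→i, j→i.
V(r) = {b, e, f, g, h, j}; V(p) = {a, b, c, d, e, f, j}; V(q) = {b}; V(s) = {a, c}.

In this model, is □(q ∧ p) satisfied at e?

No

At e: □(q ∧ p) requires q ∧ p at every successor {b, d, j}.
  q ∧ p fails at d, so □(q ∧ p) is false at e.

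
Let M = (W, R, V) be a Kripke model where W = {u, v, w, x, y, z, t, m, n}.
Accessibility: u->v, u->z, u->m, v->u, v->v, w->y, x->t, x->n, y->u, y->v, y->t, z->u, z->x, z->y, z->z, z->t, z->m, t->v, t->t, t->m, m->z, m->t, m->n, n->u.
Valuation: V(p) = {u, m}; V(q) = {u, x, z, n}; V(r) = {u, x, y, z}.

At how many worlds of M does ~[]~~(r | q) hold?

Let φ = ~[]~~(r | q). Evaluate φ at each world:
  u (successors {v, z, m}): φ is true.
  v (successors {u, v}): φ is true.
  w (successors {y}): φ is false.
  x (successors {t, n}): φ is true.
  y (successors {u, v, t}): φ is true.
  z (successors {u, x, y, z, t, m}): φ is true.
  t (successors {v, t, m}): φ is true.
  m (successors {z, t, n}): φ is true.
  n (successors {u}): φ is false.
For instance, at n:
  At n: []~~(r | q) is true, so ~[]~~(r | q) is false.
    At n: []~~(r | q) requires ~~(r | q) at every successor {u}.
      At u: ~~(r | q) is true.
    So []~~(r | q) is true at n.
Satisfying worlds: {u, v, x, y, z, t, m}

7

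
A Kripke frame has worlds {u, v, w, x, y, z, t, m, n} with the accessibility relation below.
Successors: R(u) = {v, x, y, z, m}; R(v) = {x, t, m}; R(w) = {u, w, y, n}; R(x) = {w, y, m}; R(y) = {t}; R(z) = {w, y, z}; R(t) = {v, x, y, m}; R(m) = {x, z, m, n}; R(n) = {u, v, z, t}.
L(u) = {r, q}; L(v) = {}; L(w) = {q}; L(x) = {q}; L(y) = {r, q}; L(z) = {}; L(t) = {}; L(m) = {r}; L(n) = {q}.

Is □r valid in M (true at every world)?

No

Let φ = □r. Evaluate φ at each world:
  u (successors {v, x, y, z, m}): φ is false.
  v (successors {x, t, m}): φ is false.
  w (successors {u, w, y, n}): φ is false.
  x (successors {w, y, m}): φ is false.
  y (successors {t}): φ is false.
  z (successors {w, y, z}): φ is false.
  t (successors {v, x, y, m}): φ is false.
  m (successors {x, z, m, n}): φ is false.
  n (successors {u, v, z, t}): φ is false.
Detail at u (counterexample):
  At u: □r requires r at every successor {v, x, y, z, m}.
    r fails at v, so □r is false at u.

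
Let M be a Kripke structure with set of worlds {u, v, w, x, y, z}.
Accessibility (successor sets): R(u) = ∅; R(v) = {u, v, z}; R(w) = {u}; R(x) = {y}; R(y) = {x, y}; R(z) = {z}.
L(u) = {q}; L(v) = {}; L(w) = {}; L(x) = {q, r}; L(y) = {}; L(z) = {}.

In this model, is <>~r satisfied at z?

Yes

Recall that <>ψ holds at a world iff ψ holds at some accessible world.
At z: <>~r requires ~r at some successor in {z}.
  ~r holds at z, so <>~r is true at z.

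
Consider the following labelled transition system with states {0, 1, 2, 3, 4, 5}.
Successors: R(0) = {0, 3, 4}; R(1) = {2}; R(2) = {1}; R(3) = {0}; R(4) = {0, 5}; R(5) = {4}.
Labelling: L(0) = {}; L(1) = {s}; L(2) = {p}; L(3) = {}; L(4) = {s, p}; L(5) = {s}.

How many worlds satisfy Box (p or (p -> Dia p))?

6

Let φ = Box (p or (p -> Dia p)). Evaluate φ at each world:
  0 (successors {0, 3, 4}): φ is true.
  1 (successors {2}): φ is true.
  2 (successors {1}): φ is true.
  3 (successors {0}): φ is true.
  4 (successors {0, 5}): φ is true.
  5 (successors {4}): φ is true.
For instance, at 2:
  At 2: Box (p or (p -> Dia p)) requires p or (p -> Dia p) at every successor {1}.
      At 1: p is false, p -> Dia p is true, so p or (p -> Dia p) is true.
  So Box (p or (p -> Dia p)) is true at 2.
Satisfying worlds: {0, 1, 2, 3, 4, 5}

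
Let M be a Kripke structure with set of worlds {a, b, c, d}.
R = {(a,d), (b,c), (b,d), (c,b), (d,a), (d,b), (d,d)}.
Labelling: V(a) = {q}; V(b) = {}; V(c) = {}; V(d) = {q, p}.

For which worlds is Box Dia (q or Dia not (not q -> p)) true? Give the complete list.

Recall that Box ψ holds at a world iff ψ holds at every accessible world, and Dia ψ holds iff ψ holds at some accessible world.
Let φ = Box Dia (q or Dia not (not q -> p)). Evaluate φ at each world:
  a (successors {d}): φ is true.
  b (successors {c, d}): φ is true.
  c (successors {b}): φ is true.
  d (successors {a, b, d}): φ is true.
For instance, at a:
  At a: Box Dia (q or Dia not (not q -> p)) requires Dia (q or Dia not (not q -> p)) at every successor {d}.
      At d: Dia (q or Dia not (not q -> p)) requires q or Dia not (not q -> p) at some successor in {a, b, d}.
        q or Dia not (not q -> p) holds at a, so Dia (q or Dia not (not q -> p)) is true at d.
  So Box Dia (q or Dia not (not q -> p)) is true at a.
Satisfying worlds: {a, b, c, d}

a, b, c, d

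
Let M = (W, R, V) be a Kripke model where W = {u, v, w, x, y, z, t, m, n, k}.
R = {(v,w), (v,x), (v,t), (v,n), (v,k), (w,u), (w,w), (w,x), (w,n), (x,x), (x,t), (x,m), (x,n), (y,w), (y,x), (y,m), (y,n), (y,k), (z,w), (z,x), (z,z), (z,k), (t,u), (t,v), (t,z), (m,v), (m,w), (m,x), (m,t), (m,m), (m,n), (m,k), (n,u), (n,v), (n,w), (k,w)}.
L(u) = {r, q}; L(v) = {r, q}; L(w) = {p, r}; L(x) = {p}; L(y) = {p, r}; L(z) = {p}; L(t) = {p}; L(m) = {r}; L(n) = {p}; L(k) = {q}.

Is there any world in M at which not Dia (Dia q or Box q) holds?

Recall that Box ψ holds at a world iff ψ holds at every accessible world, and Dia ψ holds iff ψ holds at some accessible world.
Let φ = not Dia (Dia q or Box q). Evaluate φ at each world:
  u (successors ∅): φ is true.
  v (successors {w, x, t, n, k}): φ is false.
  w (successors {u, w, x, n}): φ is false.
  x (successors {x, t, m, n}): φ is false.
  y (successors {w, x, m, n, k}): φ is false.
  z (successors {w, x, z, k}): φ is false.
  t (successors {u, v, z}): φ is false.
  m (successors {v, w, x, t, m, n, k}): φ is false.
  n (successors {u, v, w}): φ is false.
  k (successors {w}): φ is false.
Detail at u (witness):
  At u: Dia (Dia q or Box q) is false, so not Dia (Dia q or Box q) is true.
    At u: no accessible worlds, so Dia (Dia q or Box q) is false.

Yes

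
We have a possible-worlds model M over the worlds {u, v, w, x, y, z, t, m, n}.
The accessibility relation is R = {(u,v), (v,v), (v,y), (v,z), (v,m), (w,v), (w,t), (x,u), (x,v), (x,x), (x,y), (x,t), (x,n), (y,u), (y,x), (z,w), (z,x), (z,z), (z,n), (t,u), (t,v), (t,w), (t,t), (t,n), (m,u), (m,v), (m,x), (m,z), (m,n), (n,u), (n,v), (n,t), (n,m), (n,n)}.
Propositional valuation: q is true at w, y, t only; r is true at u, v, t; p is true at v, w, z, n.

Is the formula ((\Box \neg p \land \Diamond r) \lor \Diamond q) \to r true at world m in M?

Recall that \Box ψ holds at a world iff ψ holds at every accessible world, and \Diamond ψ holds iff ψ holds at some accessible world.
At m: (\Box \neg p \land \Diamond r) \lor \Diamond q is false, r is false, so ((\Box \neg p \land \Diamond r) \lor \Diamond q) \to r is true.
  At m: \Box \neg p \land \Diamond r is false, \Diamond q is false, so (\Box \neg p \land \Diamond r) \lor \Diamond q is false.
    At m: \Box \neg p is false, \Diamond r is true, so \Box \neg p \land \Diamond r is false.
      At m: \Box \neg p requires \neg p at every successor {u, v, x, z, n}.
        \neg p fails at v, so \Box \neg p is false at m.
      At m: \Diamond r requires r at some successor in {u, v, x, z, n}.
        r holds at u, so \Diamond r is true at m.
    At m: \Diamond q requires q at some successor in {u, v, x, z, n}.
      At u: q is false.
      At v: q is false.
      At x: q is false.
      At z: q is false.
      At n: q is false.
    So \Diamond q is false at m.

Yes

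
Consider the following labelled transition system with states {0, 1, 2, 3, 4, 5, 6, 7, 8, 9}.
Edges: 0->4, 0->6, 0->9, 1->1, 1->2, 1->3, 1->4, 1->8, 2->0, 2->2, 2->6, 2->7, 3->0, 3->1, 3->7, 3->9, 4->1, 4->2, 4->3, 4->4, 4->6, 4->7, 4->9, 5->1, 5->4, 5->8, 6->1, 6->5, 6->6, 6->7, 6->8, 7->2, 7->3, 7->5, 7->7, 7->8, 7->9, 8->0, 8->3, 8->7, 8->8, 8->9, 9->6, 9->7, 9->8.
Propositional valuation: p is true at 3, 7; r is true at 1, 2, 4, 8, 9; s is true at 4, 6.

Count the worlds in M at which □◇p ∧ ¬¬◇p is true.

3

Let φ = □◇p ∧ ¬¬◇p. Evaluate φ at each world:
  0 (successors {4, 6, 9}): φ is false.
  1 (successors {1, 2, 3, 4, 8}): φ is true.
  2 (successors {0, 2, 6, 7}): φ is false.
  3 (successors {0, 1, 7, 9}): φ is false.
  4 (successors {1, 2, 3, 4, 6, 7, 9}): φ is true.
  5 (successors {1, 4, 8}): φ is false.
  6 (successors {1, 5, 6, 7, 8}): φ is false.
  7 (successors {2, 3, 5, 7, 8, 9}): φ is false.
  8 (successors {0, 3, 7, 8, 9}): φ is false.
  9 (successors {6, 7, 8}): φ is true.
For instance, at 0:
  At 0: □◇p is true, ¬¬◇p is false, so □◇p ∧ ¬¬◇p is false.
    At 0: □◇p requires ◇p at every successor {4, 6, 9}.
      At 4: ◇p is true.
      At 6: ◇p is true.
      At 9: ◇p is true.
    So □◇p is true at 0.
    At 0: ¬◇p is true, so ¬¬◇p is false.
      At 0: ◇p is false, so ¬◇p is true.
Satisfying worlds: {1, 4, 9}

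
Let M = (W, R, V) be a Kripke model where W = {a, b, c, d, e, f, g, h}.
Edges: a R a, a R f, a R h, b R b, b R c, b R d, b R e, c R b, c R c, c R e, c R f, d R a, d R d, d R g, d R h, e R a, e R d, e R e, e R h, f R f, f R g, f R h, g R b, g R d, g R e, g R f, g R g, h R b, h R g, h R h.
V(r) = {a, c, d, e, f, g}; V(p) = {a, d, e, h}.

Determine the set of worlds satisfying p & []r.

none

Let φ = p & []r. Evaluate φ at each world:
  a (successors {a, f, h}): φ is false.
  b (successors {b, c, d, e}): φ is false.
  c (successors {b, c, e, f}): φ is false.
  d (successors {a, d, g, h}): φ is false.
  e (successors {a, d, e, h}): φ is false.
  f (successors {f, g, h}): φ is false.
  g (successors {b, d, e, f, g}): φ is false.
  h (successors {b, g, h}): φ is false.
For instance, at b:
  At b: p is false, []r is false, so p & []r is false.
    At b: []r requires r at every successor {b, c, d, e}.
      r fails at b, so []r is false at b.
Satisfying worlds: none.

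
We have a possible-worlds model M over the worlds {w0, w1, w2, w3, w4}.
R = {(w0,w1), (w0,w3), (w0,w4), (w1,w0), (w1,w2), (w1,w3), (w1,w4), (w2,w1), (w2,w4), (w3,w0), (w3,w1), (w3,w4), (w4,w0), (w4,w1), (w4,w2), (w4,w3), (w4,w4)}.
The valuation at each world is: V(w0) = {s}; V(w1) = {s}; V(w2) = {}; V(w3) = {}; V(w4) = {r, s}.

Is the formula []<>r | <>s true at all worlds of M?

Yes

Recall that []ψ holds at a world iff ψ holds at every accessible world, and <>ψ holds iff ψ holds at some accessible world.
Let φ = []<>r | <>s. Evaluate φ at each world:
  w0 (successors {w1, w3, w4}): φ is true.
  w1 (successors {w0, w2, w3, w4}): φ is true.
  w2 (successors {w1, w4}): φ is true.
  w3 (successors {w0, w1, w4}): φ is true.
  w4 (successors {w0, w1, w2, w3, w4}): φ is true.
For instance, at w0:
  At w0: []<>r is true, <>s is true, so []<>r | <>s is true.
    At w0: []<>r requires <>r at every successor {w1, w3, w4}.
      At w1: <>r is true.
      At w3: <>r is true.
      At w4: <>r is true.
    So []<>r is true at w0.
    At w0: <>s requires s at some successor in {w1, w3, w4}.
      s holds at w1, so <>s is true at w0.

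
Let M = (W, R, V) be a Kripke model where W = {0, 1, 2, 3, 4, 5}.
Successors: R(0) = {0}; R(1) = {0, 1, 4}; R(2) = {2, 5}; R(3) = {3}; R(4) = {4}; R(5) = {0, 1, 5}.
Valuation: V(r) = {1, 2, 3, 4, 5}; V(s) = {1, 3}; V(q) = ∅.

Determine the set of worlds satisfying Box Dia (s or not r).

Recall that Box ψ holds at a world iff ψ holds at every accessible world, and Dia ψ holds iff ψ holds at some accessible world.
Let φ = Box Dia (s or not r). Evaluate φ at each world:
  0 (successors {0}): φ is true.
  1 (successors {0, 1, 4}): φ is false.
  2 (successors {2, 5}): φ is false.
  3 (successors {3}): φ is true.
  4 (successors {4}): φ is false.
  5 (successors {0, 1, 5}): φ is true.
For instance, at 1:
  At 1: Box Dia (s or not r) requires Dia (s or not r) at every successor {0, 1, 4}.
    Dia (s or not r) fails at 4, so Box Dia (s or not r) is false at 1.
      At 4: Dia (s or not r) requires s or not r at some successor in {4}.
        At 4: s or not r is false.
      So Dia (s or not r) is false at 4.
Satisfying worlds: {0, 3, 5}

0, 3, 5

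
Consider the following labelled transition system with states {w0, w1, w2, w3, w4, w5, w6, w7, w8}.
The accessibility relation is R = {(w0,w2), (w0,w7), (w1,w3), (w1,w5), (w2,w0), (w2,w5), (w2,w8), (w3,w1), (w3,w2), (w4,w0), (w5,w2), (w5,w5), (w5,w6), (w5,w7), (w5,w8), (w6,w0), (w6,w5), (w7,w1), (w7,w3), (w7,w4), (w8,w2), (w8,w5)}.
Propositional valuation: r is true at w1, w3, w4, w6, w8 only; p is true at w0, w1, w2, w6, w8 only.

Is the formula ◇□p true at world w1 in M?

At w1: ◇□p requires □p at some successor in {w3, w5}.
  □p holds at w3, so ◇□p is true at w1.
    At w3: □p requires p at every successor {w1, w2}.
      At w1: p is true.
      At w2: p is true.
    So □p is true at w3.

Yes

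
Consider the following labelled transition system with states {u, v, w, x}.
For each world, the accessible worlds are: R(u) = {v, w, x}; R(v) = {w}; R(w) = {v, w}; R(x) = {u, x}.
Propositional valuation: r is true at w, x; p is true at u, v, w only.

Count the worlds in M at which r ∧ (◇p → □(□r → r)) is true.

1

Let φ = r ∧ (◇p → □(□r → r)). Evaluate φ at each world:
  u (successors {v, w, x}): φ is false.
  v (successors {w}): φ is false.
  w (successors {v, w}): φ is false.
  x (successors {u, x}): φ is true.
For instance, at w:
  At w: r is true, ◇p → □(□r → r) is false, so r ∧ (◇p → □(□r → r)) is false.
    At w: ◇p is true, □(□r → r) is false, so ◇p → □(□r → r) is false.
      At w: ◇p requires p at some successor in {v, w}.
        p holds at v, so ◇p is true at w.
      At w: □(□r → r) requires □r → r at every successor {v, w}.
        □r → r fails at v, so □(□r → r) is false at w.
Satisfying worlds: {x}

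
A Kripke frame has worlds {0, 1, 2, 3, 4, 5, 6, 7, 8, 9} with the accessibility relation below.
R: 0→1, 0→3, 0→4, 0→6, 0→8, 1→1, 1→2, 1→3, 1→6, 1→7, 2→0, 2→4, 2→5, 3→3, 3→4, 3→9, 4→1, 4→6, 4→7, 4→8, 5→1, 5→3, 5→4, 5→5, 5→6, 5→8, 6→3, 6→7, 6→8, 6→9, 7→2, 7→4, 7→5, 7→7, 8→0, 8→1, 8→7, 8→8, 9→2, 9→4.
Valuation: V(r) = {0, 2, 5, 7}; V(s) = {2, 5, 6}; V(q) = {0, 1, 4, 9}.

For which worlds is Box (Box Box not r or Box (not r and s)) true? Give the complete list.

Let φ = Box (Box Box not r or Box (not r and s)). Evaluate φ at each world:
  0 (successors {1, 3, 4, 6, 8}): φ is false.
  1 (successors {1, 2, 3, 6, 7}): φ is false.
  2 (successors {0, 4, 5}): φ is false.
  3 (successors {3, 4, 9}): φ is false.
  4 (successors {1, 6, 7, 8}): φ is false.
  5 (successors {1, 3, 4, 5, 6, 8}): φ is false.
  6 (successors {3, 7, 8, 9}): φ is false.
  7 (successors {2, 4, 5, 7}): φ is false.
  8 (successors {0, 1, 7, 8}): φ is false.
  9 (successors {2, 4}): φ is false.
For instance, at 9:
  At 9: Box (Box Box not r or Box (not r and s)) requires Box Box not r or Box (not r and s) at every successor {2, 4}.
    Box Box not r or Box (not r and s) fails at 2, so Box (Box Box not r or Box (not r and s)) is false at 9.
      At 2: Box Box not r is false, Box (not r and s) is false, so Box Box not r or Box (not r and s) is false.
Satisfying worlds: none.

none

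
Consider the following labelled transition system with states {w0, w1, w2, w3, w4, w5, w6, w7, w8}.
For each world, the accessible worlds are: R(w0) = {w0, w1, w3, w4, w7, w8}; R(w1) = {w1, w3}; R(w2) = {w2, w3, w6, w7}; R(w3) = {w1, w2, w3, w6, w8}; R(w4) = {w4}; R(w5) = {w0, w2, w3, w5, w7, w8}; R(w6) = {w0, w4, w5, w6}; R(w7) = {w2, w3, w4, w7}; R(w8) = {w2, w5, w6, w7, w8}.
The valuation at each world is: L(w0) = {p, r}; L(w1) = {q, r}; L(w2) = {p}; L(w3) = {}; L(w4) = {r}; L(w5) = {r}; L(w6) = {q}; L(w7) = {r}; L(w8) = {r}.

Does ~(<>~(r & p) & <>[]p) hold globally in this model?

Let φ = ~(<>~(r & p) & <>[]p). Evaluate φ at each world:
  w0 (successors {w0, w1, w3, w4, w7, w8}): φ is true.
  w1 (successors {w1, w3}): φ is true.
  w2 (successors {w2, w3, w6, w7}): φ is true.
  w3 (successors {w1, w2, w3, w6, w8}): φ is true.
  w4 (successors {w4}): φ is true.
  w5 (successors {w0, w2, w3, w5, w7, w8}): φ is true.
  w6 (successors {w0, w4, w5, w6}): φ is true.
  w7 (successors {w2, w3, w4, w7}): φ is true.
  w8 (successors {w2, w5, w6, w7, w8}): φ is true.
For instance, at w7:
  At w7: <>~(r & p) & <>[]p is false, so ~(<>~(r & p) & <>[]p) is true.
    At w7: <>~(r & p) is true, <>[]p is false, so <>~(r & p) & <>[]p is false.
      At w7: <>~(r & p) requires ~(r & p) at some successor in {w2, w3, w4, w7}.
        ~(r & p) holds at w2, so <>~(r & p) is true at w7.
      At w7: <>[]p requires []p at some successor in {w2, w3, w4, w7}.
        At w2: []p is false.
        At w3: []p is false.
        At w4: []p is false.
        At w7: []p is false.
      So <>[]p is false at w7.

Yes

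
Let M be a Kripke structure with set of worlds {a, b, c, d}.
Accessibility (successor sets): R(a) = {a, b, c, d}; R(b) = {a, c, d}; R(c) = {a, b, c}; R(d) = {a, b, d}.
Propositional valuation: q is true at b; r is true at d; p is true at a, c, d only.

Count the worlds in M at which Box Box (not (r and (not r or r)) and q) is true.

Let φ = Box Box (not (r and (not r or r)) and q). Evaluate φ at each world:
  a (successors {a, b, c, d}): φ is false.
  b (successors {a, c, d}): φ is false.
  c (successors {a, b, c}): φ is false.
  d (successors {a, b, d}): φ is false.
For instance, at c:
  At c: Box Box (not (r and (not r or r)) and q) requires Box (not (r and (not r or r)) and q) at every successor {a, b, c}.
    Box (not (r and (not r or r)) and q) fails at a, so Box Box (not (r and (not r or r)) and q) is false at c.
      At a: Box (not (r and (not r or r)) and q) requires not (r and (not r or r)) and q at every successor {a, b, c, d}.
        not (r and (not r or r)) and q fails at a, so Box (not (r and (not r or r)) and q) is false at a.
Satisfying worlds: none.

0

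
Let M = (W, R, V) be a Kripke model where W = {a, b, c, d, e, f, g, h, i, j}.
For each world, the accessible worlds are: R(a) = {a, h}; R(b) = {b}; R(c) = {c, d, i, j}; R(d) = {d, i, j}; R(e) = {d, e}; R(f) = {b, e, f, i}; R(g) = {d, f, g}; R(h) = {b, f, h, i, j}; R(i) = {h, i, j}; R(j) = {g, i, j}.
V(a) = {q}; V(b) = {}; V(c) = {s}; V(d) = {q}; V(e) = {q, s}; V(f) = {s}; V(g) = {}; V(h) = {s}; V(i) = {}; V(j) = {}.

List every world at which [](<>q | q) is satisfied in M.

e, g

Recall that []ψ holds at a world iff ψ holds at every accessible world, and <>ψ holds iff ψ holds at some accessible world.
Let φ = [](<>q | q). Evaluate φ at each world:
  a (successors {a, h}): φ is false.
  b (successors {b}): φ is false.
  c (successors {c, d, i, j}): φ is false.
  d (successors {d, i, j}): φ is false.
  e (successors {d, e}): φ is true.
  f (successors {b, e, f, i}): φ is false.
  g (successors {d, f, g}): φ is true.
  h (successors {b, f, h, i, j}): φ is false.
  i (successors {h, i, j}): φ is false.
  j (successors {g, i, j}): φ is false.
For instance, at c:
  At c: [](<>q | q) requires <>q | q at every successor {c, d, i, j}.
    <>q | q fails at i, so [](<>q | q) is false at c.
      At i: <>q is false, q is false, so <>q | q is false.
Satisfying worlds: {e, g}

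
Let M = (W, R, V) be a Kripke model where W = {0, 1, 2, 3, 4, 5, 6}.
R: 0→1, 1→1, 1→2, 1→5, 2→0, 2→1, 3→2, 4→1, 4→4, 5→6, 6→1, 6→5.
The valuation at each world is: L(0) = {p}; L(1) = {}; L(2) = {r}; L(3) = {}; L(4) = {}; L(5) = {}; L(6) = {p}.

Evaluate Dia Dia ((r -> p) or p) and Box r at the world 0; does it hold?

At 0: Dia Dia ((r -> p) or p) is true, Box r is false, so Dia Dia ((r -> p) or p) and Box r is false.
  At 0: Dia Dia ((r -> p) or p) requires Dia ((r -> p) or p) at some successor in {1}.
    Dia ((r -> p) or p) holds at 1, so Dia Dia ((r -> p) or p) is true at 0.
      At 1: Dia ((r -> p) or p) requires (r -> p) or p at some successor in {1, 2, 5}.
        (r -> p) or p holds at 1, so Dia ((r -> p) or p) is true at 1.
  At 0: Box r requires r at every successor {1}.
    r fails at 1, so Box r is false at 0.

No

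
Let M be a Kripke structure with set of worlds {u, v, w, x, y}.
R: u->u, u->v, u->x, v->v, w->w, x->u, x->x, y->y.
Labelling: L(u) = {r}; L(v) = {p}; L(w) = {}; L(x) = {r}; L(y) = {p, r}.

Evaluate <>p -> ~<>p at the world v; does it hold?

No

At v: <>p is true, ~<>p is false, so <>p -> ~<>p is false.
  At v: <>p requires p at some successor in {v}.
    p holds at v, so <>p is true at v.
  At v: <>p is true, so ~<>p is false.
    At v: <>p requires p at some successor in {v}.
      p holds at v, so <>p is true at v.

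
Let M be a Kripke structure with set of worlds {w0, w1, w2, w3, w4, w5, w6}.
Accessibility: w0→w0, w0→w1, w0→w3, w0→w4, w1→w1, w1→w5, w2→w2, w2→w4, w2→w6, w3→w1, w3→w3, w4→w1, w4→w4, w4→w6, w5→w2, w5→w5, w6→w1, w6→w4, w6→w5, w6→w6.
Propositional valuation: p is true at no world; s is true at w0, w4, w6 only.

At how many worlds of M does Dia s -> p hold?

3

Recall that Dia ψ holds at a world iff ψ holds at some accessible world.
Let φ = Dia s -> p. Evaluate φ at each world:
  w0 (successors {w0, w1, w3, w4}): φ is false.
  w1 (successors {w1, w5}): φ is true.
  w2 (successors {w2, w4, w6}): φ is false.
  w3 (successors {w1, w3}): φ is true.
  w4 (successors {w1, w4, w6}): φ is false.
  w5 (successors {w2, w5}): φ is true.
  w6 (successors {w1, w4, w5, w6}): φ is false.
For instance, at w1:
  At w1: Dia s is false, p is false, so Dia s -> p is true.
    At w1: Dia s requires s at some successor in {w1, w5}.
      At w1: s is false.
      At w5: s is false.
    So Dia s is false at w1.
Satisfying worlds: {w1, w3, w5}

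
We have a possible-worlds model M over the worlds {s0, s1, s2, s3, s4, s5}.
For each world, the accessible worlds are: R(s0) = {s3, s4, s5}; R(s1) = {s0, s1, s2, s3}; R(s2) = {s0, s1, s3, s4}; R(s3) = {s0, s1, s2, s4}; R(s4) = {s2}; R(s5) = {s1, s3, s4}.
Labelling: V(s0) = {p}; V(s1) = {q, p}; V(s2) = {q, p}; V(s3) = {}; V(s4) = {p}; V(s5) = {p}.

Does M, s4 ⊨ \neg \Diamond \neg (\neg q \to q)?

Yes

At s4: \Diamond \neg (\neg q \to q) is false, so \neg \Diamond \neg (\neg q \to q) is true.
  At s4: \Diamond \neg (\neg q \to q) requires \neg (\neg q \to q) at some successor in {s2}.
    At s2: \neg (\neg q \to q) is false.
  So \Diamond \neg (\neg q \to q) is false at s4.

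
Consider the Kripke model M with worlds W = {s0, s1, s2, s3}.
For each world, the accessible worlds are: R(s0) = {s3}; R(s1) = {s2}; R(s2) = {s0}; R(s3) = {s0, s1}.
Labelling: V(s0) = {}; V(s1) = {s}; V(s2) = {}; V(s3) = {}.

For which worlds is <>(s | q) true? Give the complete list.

s3

Let φ = <>(s | q). Evaluate φ at each world:
  s0 (successors {s3}): φ is false.
  s1 (successors {s2}): φ is false.
  s2 (successors {s0}): φ is false.
  s3 (successors {s0, s1}): φ is true.
For instance, at s3:
  At s3: <>(s | q) requires s | q at some successor in {s0, s1}.
    s | q holds at s1, so <>(s | q) is true at s3.
Satisfying worlds: {s3}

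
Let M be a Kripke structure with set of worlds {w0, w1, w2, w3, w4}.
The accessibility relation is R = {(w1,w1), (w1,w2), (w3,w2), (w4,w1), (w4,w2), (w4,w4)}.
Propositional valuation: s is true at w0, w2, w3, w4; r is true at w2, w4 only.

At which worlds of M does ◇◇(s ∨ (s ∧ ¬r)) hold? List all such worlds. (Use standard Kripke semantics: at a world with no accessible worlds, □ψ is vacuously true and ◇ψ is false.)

Let φ = ◇◇(s ∨ (s ∧ ¬r)). Evaluate φ at each world:
  w0 (successors ∅): φ is false.
  w1 (successors {w1, w2}): φ is true.
  w2 (successors ∅): φ is false.
  w3 (successors {w2}): φ is false.
  w4 (successors {w1, w2, w4}): φ is true.
For instance, at w1:
  At w1: ◇◇(s ∨ (s ∧ ¬r)) requires ◇(s ∨ (s ∧ ¬r)) at some successor in {w1, w2}.
    ◇(s ∨ (s ∧ ¬r)) holds at w1, so ◇◇(s ∨ (s ∧ ¬r)) is true at w1.
      At w1: ◇(s ∨ (s ∧ ¬r)) requires s ∨ (s ∧ ¬r) at some successor in {w1, w2}.
        s ∨ (s ∧ ¬r) holds at w2, so ◇(s ∨ (s ∧ ¬r)) is true at w1.
Satisfying worlds: {w1, w4}

w1, w4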